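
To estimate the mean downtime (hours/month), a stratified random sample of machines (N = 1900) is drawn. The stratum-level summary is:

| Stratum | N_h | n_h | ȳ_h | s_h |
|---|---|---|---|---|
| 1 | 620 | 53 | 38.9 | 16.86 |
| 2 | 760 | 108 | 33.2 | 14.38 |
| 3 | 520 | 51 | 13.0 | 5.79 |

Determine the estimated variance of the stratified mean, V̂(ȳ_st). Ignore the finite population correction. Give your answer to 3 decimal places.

V̂(ȳ_st) = Σ W_h² s_h²/n_h, with W_h = N_h/N and N = 1900:
  stratum 1: (620/1900)²·16.86²/53 = 0.571104
  stratum 2: (760/1900)²·14.38²/108 = 0.306347
  stratum 3: (520/1900)²·5.79²/51 = 0.0492364
V̂(ȳ_st) = 0.926688

V̂(ȳ_st) ≈ 0.927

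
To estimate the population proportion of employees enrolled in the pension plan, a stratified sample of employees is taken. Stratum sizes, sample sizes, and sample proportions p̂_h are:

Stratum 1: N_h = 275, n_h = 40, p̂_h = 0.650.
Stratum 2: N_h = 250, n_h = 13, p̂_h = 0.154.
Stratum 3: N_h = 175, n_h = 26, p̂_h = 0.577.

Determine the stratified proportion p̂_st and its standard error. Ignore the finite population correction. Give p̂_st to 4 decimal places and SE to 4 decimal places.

p̂_st ≈ 0.4546, SE ≈ 0.0538

N = 700; stratum weights W_h = N_h/N.
p̂_st = Σ W_h p̂_h = (275·0.650 + 250·0.154 + 175·0.577)/700 = 0.45461
V̂(p̂_st) = Σ W_h² p̂_h(1−p̂_h)/(n_h−1):
  stratum 1: (275/700)²·0.650·0.350/39 = 0.000900298
  stratum 2: (250/700)²·0.154·0.846/12 = 0.00138482
  stratum 3: (175/700)²·0.577·0.423/25 = 0.000610178
V̂(p̂_st) = 0.0028953; SE = √V̂ = 0.053808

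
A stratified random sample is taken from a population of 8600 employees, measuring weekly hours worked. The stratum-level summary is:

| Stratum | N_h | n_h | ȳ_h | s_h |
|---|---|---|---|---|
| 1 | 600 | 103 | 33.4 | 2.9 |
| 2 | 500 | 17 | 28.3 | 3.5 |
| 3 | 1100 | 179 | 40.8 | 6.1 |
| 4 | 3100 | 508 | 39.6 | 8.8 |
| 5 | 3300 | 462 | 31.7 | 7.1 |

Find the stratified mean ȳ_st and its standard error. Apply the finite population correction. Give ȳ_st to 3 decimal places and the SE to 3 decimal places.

ȳ_st = Σ W_h ȳ_h = (600·33.4 + 500·28.3 + 1100·40.8 + 3100·39.6 + 3300·31.7)/8600 = 35.63256
V̂(ȳ_st) = Σ W_h² (1 − n_h/N_h) s_h²/n_h, with W_h = N_h/N and N = 8600:
  stratum 1: (600/8600)²·(1 − 103/600)·2.9²/103 = 0.000329207
  stratum 2: (500/8600)²·(1 − 17/500)·3.5²/17 = 0.00235292
  stratum 3: (1100/8600)²·(1 − 179/1100)·6.1²/179 = 0.00284749
  stratum 4: (3100/8600)²·(1 − 508/3100)·8.8²/508 = 0.0165616
  stratum 5: (3300/8600)²·(1 − 462/3300)·7.1²/462 = 0.0138167
V̂(ȳ_st) = 0.0359079
SE(ȳ_st) = √0.0359079 = 0.189494

ȳ_st ≈ 35.633, SE ≈ 0.189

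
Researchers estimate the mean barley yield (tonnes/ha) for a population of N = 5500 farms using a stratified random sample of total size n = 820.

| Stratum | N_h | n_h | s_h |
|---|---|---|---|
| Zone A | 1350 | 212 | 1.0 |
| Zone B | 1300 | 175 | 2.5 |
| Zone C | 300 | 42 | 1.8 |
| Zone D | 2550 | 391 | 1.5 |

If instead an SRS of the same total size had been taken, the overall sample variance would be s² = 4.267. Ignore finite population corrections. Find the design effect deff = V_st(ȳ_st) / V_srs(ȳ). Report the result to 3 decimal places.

V̂(ȳ_st) = Σ W_h² s_h²/n_h, with W_h = N_h/N and N = 5500:
  stratum Zone A: (1350/5500)²·1.0²/212 = 0.000284188
  stratum Zone B: (1300/5500)²·2.5²/175 = 0.00199528
  stratum Zone C: (300/5500)²·1.8²/42 = 0.000229516
  stratum Zone D: (2550/5500)²·1.5²/391 = 0.00123697
V_st = 0.00374596
V_srs = s²/n = 4.267/820 = 0.00520366
deff = V_st / V_srs = 0.00374596/0.00520366 = 0.7199

deff ≈ 0.720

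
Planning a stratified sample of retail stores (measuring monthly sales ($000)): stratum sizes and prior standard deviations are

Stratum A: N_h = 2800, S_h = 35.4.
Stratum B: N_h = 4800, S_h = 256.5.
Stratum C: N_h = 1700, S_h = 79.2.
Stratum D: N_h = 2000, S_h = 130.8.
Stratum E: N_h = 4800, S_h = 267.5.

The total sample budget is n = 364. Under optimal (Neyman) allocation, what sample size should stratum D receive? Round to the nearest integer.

32

Neyman allocation: n_h = n · N_h S_h / Σ N_i S_i, with n = 364.
  stratum A: N_h·S_h = 2800·35.4 = 99120.00
  stratum B: N_h·S_h = 4800·256.5 = 1231200.00
  stratum C: N_h·S_h = 1700·79.2 = 134640.00
  stratum D: N_h·S_h = 2000·130.8 = 261600.00
  stratum E: N_h·S_h = 4800·267.5 = 1284000.00
Σ N_h S_h = 3010560.00
n for stratum D = 364·261600.00/3010560.00 = 31.629 → 32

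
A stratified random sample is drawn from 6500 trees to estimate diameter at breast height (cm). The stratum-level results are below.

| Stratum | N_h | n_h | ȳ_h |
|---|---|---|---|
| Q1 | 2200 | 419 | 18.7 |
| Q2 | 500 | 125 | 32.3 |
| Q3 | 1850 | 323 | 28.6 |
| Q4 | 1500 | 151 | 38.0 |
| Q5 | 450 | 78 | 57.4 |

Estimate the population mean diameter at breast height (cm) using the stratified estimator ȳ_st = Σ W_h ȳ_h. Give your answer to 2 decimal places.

N = Σ N_h = 6500. Stratum weights W_h = N_h/N.
ȳ_st = (2200·18.7 + 500·32.3 + 1850·28.6 + 1500·38.0 + 450·57.4) / 6500 = 29.6969

ȳ_st ≈ 29.70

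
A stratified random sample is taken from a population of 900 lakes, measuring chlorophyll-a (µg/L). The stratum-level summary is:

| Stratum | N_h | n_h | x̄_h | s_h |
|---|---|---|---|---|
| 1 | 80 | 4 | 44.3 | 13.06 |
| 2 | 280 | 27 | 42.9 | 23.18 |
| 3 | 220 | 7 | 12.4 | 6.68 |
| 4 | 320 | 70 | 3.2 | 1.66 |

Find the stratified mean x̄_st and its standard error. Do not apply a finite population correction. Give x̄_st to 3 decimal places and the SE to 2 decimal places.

x̄_st = Σ W_h x̄_h = (80·44.3 + 280·42.9 + 220·12.4 + 320·3.2)/900 = 21.45333
V̂(x̄_st) = Σ W_h² s_h²/n_h, with W_h = N_h/N and N = 900:
  stratum 1: (80/900)²·13.06²/4 = 0.336916
  stratum 2: (280/900)²·23.18²/27 = 1.92617
  stratum 3: (220/900)²·6.68²/7 = 0.380904
  stratum 4: (320/900)²·1.66²/70 = 0.0049766
V̂(x̄_st) = 2.64896
SE(x̄_st) = √2.64896 = 1.62756

x̄_st ≈ 21.453, SE ≈ 1.63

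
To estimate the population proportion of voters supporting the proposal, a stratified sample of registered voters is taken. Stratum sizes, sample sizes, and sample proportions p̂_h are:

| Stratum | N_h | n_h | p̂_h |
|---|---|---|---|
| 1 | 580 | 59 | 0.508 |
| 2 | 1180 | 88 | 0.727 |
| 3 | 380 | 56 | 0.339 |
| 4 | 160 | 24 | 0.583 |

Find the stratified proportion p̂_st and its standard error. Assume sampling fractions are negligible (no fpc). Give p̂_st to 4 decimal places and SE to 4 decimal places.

p̂_st ≈ 0.5977, SE ≈ 0.0322

N = 2300; stratum weights W_h = N_h/N.
p̂_st = Σ W_h p̂_h = (580·0.508 + 1180·0.727 + 380·0.339 + 160·0.583)/2300 = 0.59765
V̂(p̂_st) = Σ W_h² p̂_h(1−p̂_h)/(n_h−1):
  stratum 1: (580/2300)²·0.508·0.492/58 = 0.000274032
  stratum 2: (1180/2300)²·0.727·0.273/87 = 0.000600463
  stratum 3: (380/2300)²·0.339·0.661/55 = 0.000111212
  stratum 4: (160/2300)²·0.583·0.417/23 = 5.11518e-05
V̂(p̂_st) = 0.00103686; SE = √V̂ = 0.0322003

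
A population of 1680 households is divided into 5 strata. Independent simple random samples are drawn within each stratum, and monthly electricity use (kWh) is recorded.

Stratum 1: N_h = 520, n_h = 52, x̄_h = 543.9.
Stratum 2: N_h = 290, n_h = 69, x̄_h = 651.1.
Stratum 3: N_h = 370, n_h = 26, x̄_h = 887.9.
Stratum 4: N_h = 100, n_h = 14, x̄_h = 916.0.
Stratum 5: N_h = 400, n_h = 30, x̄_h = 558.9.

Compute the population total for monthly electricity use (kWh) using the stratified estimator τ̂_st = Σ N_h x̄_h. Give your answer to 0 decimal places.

τ̂_st = Σ N_h x̄_h = 520·543.9 + 290·651.1 + 370·887.9 + 100·916.0 + 400·558.9 = 1115330

τ̂_st ≈ 1115330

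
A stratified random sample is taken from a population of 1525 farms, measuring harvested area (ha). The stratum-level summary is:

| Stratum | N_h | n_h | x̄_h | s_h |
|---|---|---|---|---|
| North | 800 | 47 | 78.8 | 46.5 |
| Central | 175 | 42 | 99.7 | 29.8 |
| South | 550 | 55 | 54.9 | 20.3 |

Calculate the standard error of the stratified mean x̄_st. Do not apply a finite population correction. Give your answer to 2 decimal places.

V̂(x̄_st) = Σ W_h² s_h²/n_h, with W_h = N_h/N and N = 1525:
  stratum North: (800/1525)²·46.5²/47 = 12.6604
  stratum Central: (175/1525)²·29.8²/42 = 0.278432
  stratum South: (550/1525)²·20.3²/55 = 0.974575
V̂(x̄_st) = 13.9134
SE(x̄_st) = √13.9134 = 3.73007

SE(x̄_st) ≈ 3.73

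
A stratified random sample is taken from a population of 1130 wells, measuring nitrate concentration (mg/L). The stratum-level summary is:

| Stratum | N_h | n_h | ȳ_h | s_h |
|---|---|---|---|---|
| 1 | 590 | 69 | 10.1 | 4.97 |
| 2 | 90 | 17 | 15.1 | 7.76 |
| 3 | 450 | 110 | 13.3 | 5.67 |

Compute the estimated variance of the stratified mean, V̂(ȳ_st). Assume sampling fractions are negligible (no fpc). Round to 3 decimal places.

V̂(ȳ_st) = Σ W_h² s_h²/n_h, with W_h = N_h/N and N = 1130:
  stratum 1: (590/1130)²·4.97²/69 = 0.0975912
  stratum 2: (90/1130)²·7.76²/17 = 0.02247
  stratum 3: (450/1130)²·5.67²/110 = 0.0463491
V̂(ȳ_st) = 0.16641

V̂(ȳ_st) ≈ 0.166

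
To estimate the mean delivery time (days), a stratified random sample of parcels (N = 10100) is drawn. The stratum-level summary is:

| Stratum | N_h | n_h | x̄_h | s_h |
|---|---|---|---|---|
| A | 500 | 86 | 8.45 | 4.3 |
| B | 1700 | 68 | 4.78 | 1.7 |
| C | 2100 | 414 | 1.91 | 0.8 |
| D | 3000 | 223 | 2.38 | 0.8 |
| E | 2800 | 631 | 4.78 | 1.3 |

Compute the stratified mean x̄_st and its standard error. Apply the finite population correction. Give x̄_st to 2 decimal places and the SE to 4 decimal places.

x̄_st ≈ 3.65, SE ≈ 0.0452

x̄_st = Σ W_h x̄_h = (500·8.45 + 1700·4.78 + 2100·1.91 + 3000·2.38 + 2800·4.78)/10100 = 3.65208
V̂(x̄_st) = Σ W_h² (1 − n_h/N_h) s_h²/n_h, with W_h = N_h/N and N = 10100:
  stratum A: (500/10100)²·(1 − 86/500)·4.3²/86 = 0.000436281
  stratum B: (1700/10100)²·(1 − 68/1700)·1.7²/68 = 0.00115589
  stratum C: (2100/10100)²·(1 − 414/2100)·0.8²/414 = 5.36554e-05
  stratum D: (3000/10100)²·(1 − 223/3000)·0.8²/223 = 0.000234385
  stratum E: (2800/10100)²·(1 − 631/2800)·1.3²/631 = 0.000159453
V̂(x̄_st) = 0.00203966
SE(x̄_st) = √0.00203966 = 0.0451626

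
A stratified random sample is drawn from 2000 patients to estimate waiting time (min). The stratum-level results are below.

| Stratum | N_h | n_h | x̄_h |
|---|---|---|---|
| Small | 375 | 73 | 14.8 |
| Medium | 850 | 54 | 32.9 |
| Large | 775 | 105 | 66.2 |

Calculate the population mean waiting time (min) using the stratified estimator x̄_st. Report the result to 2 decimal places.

x̄_st ≈ 42.41

N = Σ N_h = 2000. Stratum weights W_h = N_h/N.
x̄_st = (375·14.8 + 850·32.9 + 775·66.2) / 2000 = 42.4100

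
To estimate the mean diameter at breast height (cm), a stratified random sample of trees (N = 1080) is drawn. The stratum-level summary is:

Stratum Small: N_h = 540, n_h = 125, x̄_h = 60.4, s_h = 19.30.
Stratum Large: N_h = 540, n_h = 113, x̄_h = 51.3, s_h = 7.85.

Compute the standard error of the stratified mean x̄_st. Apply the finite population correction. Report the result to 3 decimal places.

V̂(x̄_st) = Σ W_h² (1 − n_h/N_h) s_h²/n_h, with W_h = N_h/N and N = 1080:
  stratum Small: (540/1080)²·(1 − 125/540)·19.30²/125 = 0.572531
  stratum Large: (540/1080)²·(1 − 113/540)·7.85²/113 = 0.107804
V̂(x̄_st) = 0.680335
SE(x̄_st) = √0.680335 = 0.824824

SE(x̄_st) ≈ 0.825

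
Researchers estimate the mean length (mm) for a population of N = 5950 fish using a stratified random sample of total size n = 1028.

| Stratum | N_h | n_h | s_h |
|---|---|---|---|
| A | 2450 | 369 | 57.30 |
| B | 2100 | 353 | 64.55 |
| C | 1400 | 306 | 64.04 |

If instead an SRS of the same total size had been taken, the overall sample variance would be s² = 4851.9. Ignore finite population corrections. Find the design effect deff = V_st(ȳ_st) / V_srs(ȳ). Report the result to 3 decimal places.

deff ≈ 0.788

V̂(ȳ_st) = Σ W_h² s_h²/n_h, with W_h = N_h/N and N = 5950:
  stratum A: (2450/5950)²·57.30²/369 = 1.50862
  stratum B: (2100/5950)²·64.55²/353 = 1.47036
  stratum C: (1400/5950)²·64.04²/306 = 0.741999
V_st = 3.72098
V_srs = s²/n = 4851.9/1028 = 4.71975
deff = V_st / V_srs = 3.72098/4.71975 = 0.7884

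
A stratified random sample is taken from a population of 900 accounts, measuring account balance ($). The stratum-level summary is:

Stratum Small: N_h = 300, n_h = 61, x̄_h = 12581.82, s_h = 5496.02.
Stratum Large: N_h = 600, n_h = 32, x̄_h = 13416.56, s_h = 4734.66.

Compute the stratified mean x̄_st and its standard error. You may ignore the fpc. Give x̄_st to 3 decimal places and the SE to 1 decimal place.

x̄_st ≈ 13138.313, SE ≈ 605.3

x̄_st = Σ W_h x̄_h = (300·12581.82 + 600·13416.56)/900 = 13138.31333
V̂(x̄_st) = Σ W_h² s_h²/n_h, with W_h = N_h/N and N = 900:
  stratum Small: (300/900)²·5496.02²/61 = 55020.5
  stratum Large: (600/900)²·4734.66²/32 = 311347
V̂(x̄_st) = 366368
SE(x̄_st) = √366368 = 605.283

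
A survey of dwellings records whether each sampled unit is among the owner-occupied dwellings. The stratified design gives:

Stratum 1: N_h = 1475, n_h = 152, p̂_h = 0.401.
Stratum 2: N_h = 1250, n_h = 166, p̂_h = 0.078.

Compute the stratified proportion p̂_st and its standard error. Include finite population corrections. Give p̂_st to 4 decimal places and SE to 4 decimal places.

N = 2725; stratum weights W_h = N_h/N.
p̂_st = Σ W_h p̂_h = (1475·0.401 + 1250·0.078)/2725 = 0.25283
V̂(p̂_st) = Σ W_h² (1 − n_h/N_h) p̂_h(1−p̂_h)/(n_h−1):
  stratum 1: (1475/2725)²·(1 − 152/1475)·0.401·0.599/151 = 0.000418035
  stratum 2: (1250/2725)²·(1 − 166/1250)·0.078·0.922/165 = 7.95331e-05
V̂(p̂_st) = 0.000497569; SE = √V̂ = 0.0223062

p̂_st ≈ 0.2528, SE ≈ 0.0223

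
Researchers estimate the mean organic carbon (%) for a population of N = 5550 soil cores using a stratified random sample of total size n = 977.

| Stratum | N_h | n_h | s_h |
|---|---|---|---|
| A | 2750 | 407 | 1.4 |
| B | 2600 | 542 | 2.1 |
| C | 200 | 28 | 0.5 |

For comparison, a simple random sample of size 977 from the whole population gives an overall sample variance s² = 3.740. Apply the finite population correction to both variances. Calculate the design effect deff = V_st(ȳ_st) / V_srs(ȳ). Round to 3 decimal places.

V̂(ȳ_st) = Σ W_h² (1 − n_h/N_h) s_h²/n_h, with W_h = N_h/N and N = 5550:
  stratum A: (2750/5550)²·(1 − 407/2750)·1.4²/407 = 0.00100735
  stratum B: (2600/5550)²·(1 − 542/2600)·2.1²/542 = 0.00141342
  stratum C: (200/5550)²·(1 − 28/200)·0.5²/28 = 9.97136e-06
V_st = 0.00243074
V_srs = (1 − 977/5550)·3.740/977 = 0.00315417
deff = V_st / V_srs = 0.00243074/0.00315417 = 0.7706

deff ≈ 0.771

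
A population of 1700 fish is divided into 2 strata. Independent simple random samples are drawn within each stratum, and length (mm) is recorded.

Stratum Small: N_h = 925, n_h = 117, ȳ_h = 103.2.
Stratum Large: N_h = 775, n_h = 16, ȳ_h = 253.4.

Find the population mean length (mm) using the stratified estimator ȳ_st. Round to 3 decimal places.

N = Σ N_h = 1700. Stratum weights W_h = N_h/N.
ȳ_st = (925·103.2 + 775·253.4) / 1700 = 171.67353

ȳ_st ≈ 171.674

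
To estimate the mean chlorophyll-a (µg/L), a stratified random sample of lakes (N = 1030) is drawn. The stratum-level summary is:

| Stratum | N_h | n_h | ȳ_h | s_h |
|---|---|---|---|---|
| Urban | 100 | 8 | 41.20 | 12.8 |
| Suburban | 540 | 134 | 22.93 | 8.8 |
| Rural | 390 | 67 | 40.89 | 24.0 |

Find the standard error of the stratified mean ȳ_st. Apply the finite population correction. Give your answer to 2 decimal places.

SE(ȳ_st) ≈ 1.15

V̂(ȳ_st) = Σ W_h² (1 − n_h/N_h) s_h²/n_h, with W_h = N_h/N and N = 1030:
  stratum Urban: (100/1030)²·(1 − 8/100)·12.8²/8 = 0.1776
  stratum Suburban: (540/1030)²·(1 − 134/540)·8.8²/134 = 0.119428
  stratum Rural: (390/1030)²·(1 − 67/390)·24.0²/67 = 1.0208
V̂(ȳ_st) = 1.31783
SE(ȳ_st) = √1.31783 = 1.14797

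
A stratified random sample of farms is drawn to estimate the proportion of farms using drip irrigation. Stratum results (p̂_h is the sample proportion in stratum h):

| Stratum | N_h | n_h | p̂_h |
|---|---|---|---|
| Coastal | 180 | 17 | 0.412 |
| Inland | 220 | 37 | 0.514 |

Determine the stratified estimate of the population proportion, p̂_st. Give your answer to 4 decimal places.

p̂_st ≈ 0.4681

N = 400; stratum weights W_h = N_h/N.
p̂_st = Σ W_h p̂_h = (180·0.412 + 220·0.514)/400 = 0.46810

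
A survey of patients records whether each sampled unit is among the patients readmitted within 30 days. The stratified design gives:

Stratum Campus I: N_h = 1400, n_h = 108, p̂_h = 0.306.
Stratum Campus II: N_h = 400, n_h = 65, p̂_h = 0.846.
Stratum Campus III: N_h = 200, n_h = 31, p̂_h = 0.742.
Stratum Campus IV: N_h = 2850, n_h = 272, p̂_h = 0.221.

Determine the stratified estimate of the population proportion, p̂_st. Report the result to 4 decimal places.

N = 4850; stratum weights W_h = N_h/N.
p̂_st = Σ W_h p̂_h = (1400·0.306 + 400·0.846 + 200·0.742 + 2850·0.221)/4850 = 0.31857

p̂_st ≈ 0.3186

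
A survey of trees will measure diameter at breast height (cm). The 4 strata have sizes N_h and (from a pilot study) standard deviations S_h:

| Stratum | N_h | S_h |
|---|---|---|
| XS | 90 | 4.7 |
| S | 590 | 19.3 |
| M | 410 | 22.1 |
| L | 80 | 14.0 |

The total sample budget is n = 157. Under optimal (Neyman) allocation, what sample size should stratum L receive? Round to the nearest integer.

8

Neyman allocation: n_h = n · N_h S_h / Σ N_i S_i, with n = 157.
  stratum XS: N_h·S_h = 90·4.7 = 423.00
  stratum S: N_h·S_h = 590·19.3 = 11387.00
  stratum M: N_h·S_h = 410·22.1 = 9061.00
  stratum L: N_h·S_h = 80·14.0 = 1120.00
Σ N_h S_h = 21991.00
n for stratum L = 157·1120.00/21991.00 = 7.996 → 8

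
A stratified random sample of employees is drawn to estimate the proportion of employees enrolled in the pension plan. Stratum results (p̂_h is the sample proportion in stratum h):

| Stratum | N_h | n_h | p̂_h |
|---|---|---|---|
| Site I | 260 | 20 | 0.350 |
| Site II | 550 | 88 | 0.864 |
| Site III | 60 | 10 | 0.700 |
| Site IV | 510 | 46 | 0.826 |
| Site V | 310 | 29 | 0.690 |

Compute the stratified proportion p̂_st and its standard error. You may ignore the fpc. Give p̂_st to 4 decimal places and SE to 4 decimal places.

p̂_st ≈ 0.7357, SE ≈ 0.0317

N = 1690; stratum weights W_h = N_h/N.
p̂_st = Σ W_h p̂_h = (260·0.350 + 550·0.864 + 60·0.700 + 510·0.826 + 310·0.690)/1690 = 0.73572
V̂(p̂_st) = Σ W_h² p̂_h(1−p̂_h)/(n_h−1):
  stratum Site I: (260/1690)²·0.350·0.650/19 = 0.000283401
  stratum Site II: (550/1690)²·0.864·0.136/87 = 0.000143049
  stratum Site III: (60/1690)²·0.700·0.300/9 = 2.94107e-05
  stratum Site IV: (510/1690)²·0.826·0.174/45 = 0.00029086
  stratum Site V: (310/1690)²·0.690·0.310/28 = 0.000257041
V̂(p̂_st) = 0.00100376; SE = √V̂ = 0.0316822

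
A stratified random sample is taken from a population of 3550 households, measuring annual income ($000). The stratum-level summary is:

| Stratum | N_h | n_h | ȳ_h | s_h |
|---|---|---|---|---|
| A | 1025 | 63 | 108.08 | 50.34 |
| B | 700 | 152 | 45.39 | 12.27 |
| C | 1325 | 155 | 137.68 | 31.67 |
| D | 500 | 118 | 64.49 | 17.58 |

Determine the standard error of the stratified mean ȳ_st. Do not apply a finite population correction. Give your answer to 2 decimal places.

SE(ȳ_st) ≈ 2.08

V̂(ȳ_st) = Σ W_h² s_h²/n_h, with W_h = N_h/N and N = 3550:
  stratum A: (1025/3550)²·50.34²/63 = 3.35333
  stratum B: (700/3550)²·12.27²/152 = 0.038511
  stratum C: (1325/3550)²·31.67²/155 = 0.901446
  stratum D: (500/3550)²·17.58²/118 = 0.0519564
V̂(ȳ_st) = 4.34525
SE(ȳ_st) = √4.34525 = 2.08453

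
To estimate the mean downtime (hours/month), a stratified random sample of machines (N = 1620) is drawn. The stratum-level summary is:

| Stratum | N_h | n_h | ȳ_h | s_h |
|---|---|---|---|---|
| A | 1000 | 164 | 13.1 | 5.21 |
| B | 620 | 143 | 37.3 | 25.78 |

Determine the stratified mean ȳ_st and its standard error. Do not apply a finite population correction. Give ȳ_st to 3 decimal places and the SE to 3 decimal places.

ȳ_st ≈ 22.362, SE ≈ 0.862

ȳ_st = Σ W_h ȳ_h = (1000·13.1 + 620·37.3)/1620 = 22.36173
V̂(ȳ_st) = Σ W_h² s_h²/n_h, with W_h = N_h/N and N = 1620:
  stratum A: (1000/1620)²·5.21²/164 = 0.0630669
  stratum B: (620/1620)²·25.78²/143 = 0.680743
V̂(ȳ_st) = 0.74381
SE(ȳ_st) = √0.74381 = 0.862444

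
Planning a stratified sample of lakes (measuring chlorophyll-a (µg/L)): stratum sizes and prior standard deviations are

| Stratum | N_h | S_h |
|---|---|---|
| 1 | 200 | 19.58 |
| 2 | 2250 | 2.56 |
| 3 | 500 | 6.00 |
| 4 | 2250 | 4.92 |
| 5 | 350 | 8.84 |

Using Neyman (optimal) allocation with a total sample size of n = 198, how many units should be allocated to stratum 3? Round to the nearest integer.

22

Neyman allocation: n_h = n · N_h S_h / Σ N_i S_i, with n = 198.
  stratum 1: N_h·S_h = 200·19.58 = 3916.00
  stratum 2: N_h·S_h = 2250·2.56 = 5760.00
  stratum 3: N_h·S_h = 500·6.00 = 3000.00
  stratum 4: N_h·S_h = 2250·4.92 = 11070.00
  stratum 5: N_h·S_h = 350·8.84 = 3094.00
Σ N_h S_h = 26840.00
n for stratum 3 = 198·3000.00/26840.00 = 22.131 → 22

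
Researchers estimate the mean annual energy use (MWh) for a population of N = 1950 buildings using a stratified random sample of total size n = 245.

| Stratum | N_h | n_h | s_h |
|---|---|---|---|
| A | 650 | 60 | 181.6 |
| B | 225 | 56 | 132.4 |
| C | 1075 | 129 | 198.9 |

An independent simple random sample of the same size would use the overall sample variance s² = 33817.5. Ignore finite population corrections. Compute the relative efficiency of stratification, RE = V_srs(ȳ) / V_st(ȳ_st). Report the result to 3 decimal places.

RE ≈ 0.871

V̂(ȳ_st) = Σ W_h² s_h²/n_h, with W_h = N_h/N and N = 1950:
  stratum A: (650/1950)²·181.6²/60 = 61.0714
  stratum B: (225/1950)²·132.4²/56 = 4.16758
  stratum C: (1075/1950)²·198.9²/129 = 93.2025
V_st = 158.441
V_srs = s²/n = 33817.5/245 = 138.031
Relative efficiency = V_srs / V_st = 138.031/158.441 = 0.8712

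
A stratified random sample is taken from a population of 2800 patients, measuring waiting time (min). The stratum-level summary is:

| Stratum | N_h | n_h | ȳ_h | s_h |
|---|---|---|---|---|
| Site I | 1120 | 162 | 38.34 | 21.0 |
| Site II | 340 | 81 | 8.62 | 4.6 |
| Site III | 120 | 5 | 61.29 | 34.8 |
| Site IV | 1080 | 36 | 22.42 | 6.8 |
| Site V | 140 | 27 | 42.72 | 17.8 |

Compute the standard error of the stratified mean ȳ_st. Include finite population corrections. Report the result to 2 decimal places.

V̂(ȳ_st) = Σ W_h² (1 − n_h/N_h) s_h²/n_h, with W_h = N_h/N and N = 2800:
  stratum Site I: (1120/2800)²·(1 − 162/1120)·21.0²/162 = 0.372556
  stratum Site II: (340/2800)²·(1 − 81/340)·4.6²/81 = 0.00293422
  stratum Site III: (120/2800)²·(1 − 5/120)·34.8²/5 = 0.426336
  stratum Site IV: (1080/2800)²·(1 − 36/1080)·6.8²/36 = 0.184724
  stratum Site V: (140/2800)²·(1 − 27/140)·17.8²/27 = 0.0236792
V̂(ȳ_st) = 1.01023
SE(ȳ_st) = √1.01023 = 1.0051

SE(ȳ_st) ≈ 1.01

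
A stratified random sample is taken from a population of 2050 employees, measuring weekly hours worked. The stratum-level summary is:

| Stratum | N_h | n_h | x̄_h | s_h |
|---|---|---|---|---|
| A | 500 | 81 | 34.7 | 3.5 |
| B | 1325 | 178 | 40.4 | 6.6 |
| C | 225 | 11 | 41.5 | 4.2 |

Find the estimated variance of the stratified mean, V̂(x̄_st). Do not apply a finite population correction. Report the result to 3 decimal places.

V̂(x̄_st) ≈ 0.131

V̂(x̄_st) = Σ W_h² s_h²/n_h, with W_h = N_h/N and N = 2050:
  stratum A: (500/2050)²·3.5²/81 = 0.0089967
  stratum B: (1325/2050)²·6.6²/178 = 0.102233
  stratum C: (225/2050)²·4.2²/11 = 0.019318
V̂(x̄_st) = 0.130548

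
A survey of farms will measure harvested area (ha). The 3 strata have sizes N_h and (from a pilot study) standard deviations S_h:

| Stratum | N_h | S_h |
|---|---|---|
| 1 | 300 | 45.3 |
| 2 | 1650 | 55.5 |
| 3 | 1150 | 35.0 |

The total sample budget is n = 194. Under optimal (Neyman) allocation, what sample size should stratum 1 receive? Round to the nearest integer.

18

Neyman allocation: n_h = n · N_h S_h / Σ N_i S_i, with n = 194.
  stratum 1: N_h·S_h = 300·45.3 = 13590.00
  stratum 2: N_h·S_h = 1650·55.5 = 91575.00
  stratum 3: N_h·S_h = 1150·35.0 = 40250.00
Σ N_h S_h = 145415.00
n for stratum 1 = 194·13590.00/145415.00 = 18.131 → 18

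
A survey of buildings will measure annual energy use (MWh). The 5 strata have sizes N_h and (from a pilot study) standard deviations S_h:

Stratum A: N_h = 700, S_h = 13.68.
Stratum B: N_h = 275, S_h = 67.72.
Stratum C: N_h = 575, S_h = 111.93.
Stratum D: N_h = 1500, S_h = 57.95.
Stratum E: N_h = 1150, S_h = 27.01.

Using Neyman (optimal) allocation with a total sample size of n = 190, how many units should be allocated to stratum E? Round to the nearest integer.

28

Neyman allocation: n_h = n · N_h S_h / Σ N_i S_i, with n = 190.
  stratum A: N_h·S_h = 700·13.68 = 9576.00
  stratum B: N_h·S_h = 275·67.72 = 18623.00
  stratum C: N_h·S_h = 575·111.93 = 64359.75
  stratum D: N_h·S_h = 1500·57.95 = 86925.00
  stratum E: N_h·S_h = 1150·27.01 = 31061.50
Σ N_h S_h = 210545.25
n for stratum E = 190·31061.50/210545.25 = 28.030 → 28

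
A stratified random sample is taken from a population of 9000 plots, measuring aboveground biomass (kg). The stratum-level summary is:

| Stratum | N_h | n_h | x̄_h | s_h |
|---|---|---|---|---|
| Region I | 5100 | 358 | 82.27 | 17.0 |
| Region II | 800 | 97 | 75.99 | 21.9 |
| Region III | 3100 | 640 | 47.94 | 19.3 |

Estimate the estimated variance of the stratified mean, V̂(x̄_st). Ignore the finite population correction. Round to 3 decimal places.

V̂(x̄_st) ≈ 0.367

V̂(x̄_st) = Σ W_h² s_h²/n_h, with W_h = N_h/N and N = 9000:
  stratum Region I: (5100/9000)²·17.0²/358 = 0.259221
  stratum Region II: (800/9000)²·21.9²/97 = 0.0390671
  stratum Region III: (3100/9000)²·19.3²/640 = 0.0690515
V̂(x̄_st) = 0.36734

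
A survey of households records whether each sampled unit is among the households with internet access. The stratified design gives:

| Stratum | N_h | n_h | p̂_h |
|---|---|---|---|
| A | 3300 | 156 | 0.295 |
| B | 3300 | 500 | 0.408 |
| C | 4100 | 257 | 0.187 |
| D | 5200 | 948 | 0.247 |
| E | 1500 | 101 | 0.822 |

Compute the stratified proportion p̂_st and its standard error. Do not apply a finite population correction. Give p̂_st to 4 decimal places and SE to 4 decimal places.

N = 17400; stratum weights W_h = N_h/N.
p̂_st = Σ W_h p̂_h = (3300·0.295 + 3300·0.408 + 4100·0.187 + 5200·0.247 + 1500·0.822)/17400 = 0.32207
V̂(p̂_st) = Σ W_h² p̂_h(1−p̂_h)/(n_h−1):
  stratum A: (3300/17400)²·0.295·0.705/155 = 4.82624e-05
  stratum B: (3300/17400)²·0.408·0.592/499 = 1.74105e-05
  stratum C: (4100/17400)²·0.187·0.813/256 = 3.29732e-05
  stratum D: (5200/17400)²·0.247·0.753/947 = 1.75408e-05
  stratum E: (1500/17400)²·0.822·0.178/100 = 1.08737e-05
V̂(p̂_st) = 0.000127061; SE = √V̂ = 0.0112721

p̂_st ≈ 0.3221, SE ≈ 0.0113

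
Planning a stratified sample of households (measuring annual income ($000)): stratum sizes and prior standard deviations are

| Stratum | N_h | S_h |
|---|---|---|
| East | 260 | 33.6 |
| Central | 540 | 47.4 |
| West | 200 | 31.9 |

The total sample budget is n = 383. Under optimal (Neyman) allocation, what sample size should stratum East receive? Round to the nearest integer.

Neyman allocation: n_h = n · N_h S_h / Σ N_i S_i, with n = 383.
  stratum East: N_h·S_h = 260·33.6 = 8736.00
  stratum Central: N_h·S_h = 540·47.4 = 25596.00
  stratum West: N_h·S_h = 200·31.9 = 6380.00
Σ N_h S_h = 40712.00
n for stratum East = 383·8736.00/40712.00 = 82.184 → 82

82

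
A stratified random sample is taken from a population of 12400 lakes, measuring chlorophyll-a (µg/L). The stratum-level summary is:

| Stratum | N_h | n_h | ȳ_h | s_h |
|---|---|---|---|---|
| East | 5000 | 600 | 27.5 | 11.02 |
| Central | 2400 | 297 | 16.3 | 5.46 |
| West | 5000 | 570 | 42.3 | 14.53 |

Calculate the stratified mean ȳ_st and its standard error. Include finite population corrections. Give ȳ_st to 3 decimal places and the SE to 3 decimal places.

ȳ_st ≈ 31.300, SE ≈ 0.293

ȳ_st = Σ W_h ȳ_h = (5000·27.5 + 2400·16.3 + 5000·42.3)/12400 = 31.30000
V̂(ȳ_st) = Σ W_h² (1 − n_h/N_h) s_h²/n_h, with W_h = N_h/N and N = 12400:
  stratum East: (5000/12400)²·(1 − 600/5000)·11.02²/600 = 0.0289595
  stratum Central: (2400/12400)²·(1 − 297/2400)·5.46²/297 = 0.00329485
  stratum West: (5000/12400)²·(1 − 570/5000)·14.53²/570 = 0.0533564
V̂(ȳ_st) = 0.0856108
SE(ȳ_st) = √0.0856108 = 0.292593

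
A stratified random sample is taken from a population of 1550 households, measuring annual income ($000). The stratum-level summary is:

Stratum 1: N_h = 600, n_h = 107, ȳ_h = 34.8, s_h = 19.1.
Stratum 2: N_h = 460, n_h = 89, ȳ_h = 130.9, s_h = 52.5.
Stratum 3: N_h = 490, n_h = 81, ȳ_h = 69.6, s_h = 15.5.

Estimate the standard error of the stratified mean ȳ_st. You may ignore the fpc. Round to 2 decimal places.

SE(ȳ_st) ≈ 1.88

V̂(ȳ_st) = Σ W_h² s_h²/n_h, with W_h = N_h/N and N = 1550:
  stratum 1: (600/1550)²·19.1²/107 = 0.510884
  stratum 2: (460/1550)²·52.5²/89 = 2.7276
  stratum 3: (490/1550)²·15.5²/81 = 0.29642
V̂(ȳ_st) = 3.5349
SE(ȳ_st) = √3.5349 = 1.88013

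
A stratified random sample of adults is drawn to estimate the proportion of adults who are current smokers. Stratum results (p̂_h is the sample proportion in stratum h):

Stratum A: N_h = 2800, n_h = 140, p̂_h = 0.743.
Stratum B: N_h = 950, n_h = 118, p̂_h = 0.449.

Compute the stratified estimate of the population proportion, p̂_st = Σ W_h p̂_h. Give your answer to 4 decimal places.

p̂_st ≈ 0.6685

N = 3750; stratum weights W_h = N_h/N.
p̂_st = Σ W_h p̂_h = (2800·0.743 + 950·0.449)/3750 = 0.66852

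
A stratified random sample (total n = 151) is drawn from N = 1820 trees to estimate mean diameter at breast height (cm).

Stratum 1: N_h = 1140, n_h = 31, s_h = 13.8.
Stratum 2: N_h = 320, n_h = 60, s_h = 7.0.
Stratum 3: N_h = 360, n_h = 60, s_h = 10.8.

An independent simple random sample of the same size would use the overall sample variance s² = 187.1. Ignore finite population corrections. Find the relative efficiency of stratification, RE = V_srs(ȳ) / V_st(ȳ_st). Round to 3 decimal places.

V̂(ȳ_st) = Σ W_h² s_h²/n_h, with W_h = N_h/N and N = 1820:
  stratum 1: (1140/1820)²·13.8²/31 = 2.41026
  stratum 2: (320/1820)²·7.0²/60 = 0.0252465
  stratum 3: (360/1820)²·10.8²/60 = 0.0760604
V_st = 2.51156
V_srs = s²/n = 187.1/151 = 1.23907
Relative efficiency = V_srs / V_st = 1.23907/2.51156 = 0.4933

RE ≈ 0.493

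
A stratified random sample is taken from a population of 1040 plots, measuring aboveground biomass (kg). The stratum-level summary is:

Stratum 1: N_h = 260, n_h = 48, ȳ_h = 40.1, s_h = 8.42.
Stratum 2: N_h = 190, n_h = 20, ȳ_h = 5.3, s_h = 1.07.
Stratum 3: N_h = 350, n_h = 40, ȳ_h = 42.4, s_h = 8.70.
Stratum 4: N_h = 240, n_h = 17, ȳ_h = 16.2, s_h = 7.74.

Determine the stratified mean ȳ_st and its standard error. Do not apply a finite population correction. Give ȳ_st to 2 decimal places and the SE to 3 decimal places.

ȳ_st = Σ W_h ȳ_h = (260·40.1 + 190·5.3 + 350·42.4 + 240·16.2)/1040 = 29.00096
V̂(ȳ_st) = Σ W_h² s_h²/n_h, with W_h = N_h/N and N = 1040:
  stratum 1: (260/1040)²·8.42²/48 = 0.092313
  stratum 2: (190/1040)²·1.07²/20 = 0.00191064
  stratum 3: (350/1040)²·8.70²/40 = 0.214313
  stratum 4: (240/1040)²·7.74²/17 = 0.187667
V̂(ȳ_st) = 0.496204
SE(ȳ_st) = √0.496204 = 0.704417

ȳ_st ≈ 29.00, SE ≈ 0.704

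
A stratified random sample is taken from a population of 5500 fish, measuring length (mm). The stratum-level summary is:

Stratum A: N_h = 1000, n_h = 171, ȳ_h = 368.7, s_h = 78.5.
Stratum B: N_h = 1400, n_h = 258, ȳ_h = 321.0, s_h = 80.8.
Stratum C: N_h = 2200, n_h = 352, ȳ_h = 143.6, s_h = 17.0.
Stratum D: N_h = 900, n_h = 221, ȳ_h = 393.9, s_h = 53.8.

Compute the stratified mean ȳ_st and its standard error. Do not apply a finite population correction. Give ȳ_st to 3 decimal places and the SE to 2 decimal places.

ȳ_st ≈ 270.642, SE ≈ 1.82

ȳ_st = Σ W_h ȳ_h = (1000·368.7 + 1400·321.0 + 2200·143.6 + 900·393.9)/5500 = 270.64182
V̂(ȳ_st) = Σ W_h² s_h²/n_h, with W_h = N_h/N and N = 5500:
  stratum A: (1000/5500)²·78.5²/171 = 1.19129
  stratum B: (1400/5500)²·80.8²/258 = 1.63958
  stratum C: (2200/5500)²·17.0²/352 = 0.131364
  stratum D: (900/5500)²·53.8²/221 = 0.350697
V̂(ȳ_st) = 3.31294
SE(ȳ_st) = √3.31294 = 1.82015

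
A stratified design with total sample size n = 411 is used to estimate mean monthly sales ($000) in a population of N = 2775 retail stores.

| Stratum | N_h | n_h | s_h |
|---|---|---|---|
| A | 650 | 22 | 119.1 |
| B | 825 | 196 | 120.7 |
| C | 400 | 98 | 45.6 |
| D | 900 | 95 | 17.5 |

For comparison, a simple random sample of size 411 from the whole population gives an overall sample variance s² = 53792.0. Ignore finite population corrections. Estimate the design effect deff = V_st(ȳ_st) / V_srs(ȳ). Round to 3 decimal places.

deff ≈ 0.326

V̂(ȳ_st) = Σ W_h² s_h²/n_h, with W_h = N_h/N and N = 2775:
  stratum A: (650/2775)²·119.1²/22 = 35.3754
  stratum B: (825/2775)²·120.7²/196 = 6.56962
  stratum C: (400/2775)²·45.6²/98 = 0.440857
  stratum D: (900/2775)²·17.5²/95 = 0.339087
V_st = 42.725
V_srs = s²/n = 53792.0/411 = 130.881
deff = V_st / V_srs = 42.725/130.881 = 0.3264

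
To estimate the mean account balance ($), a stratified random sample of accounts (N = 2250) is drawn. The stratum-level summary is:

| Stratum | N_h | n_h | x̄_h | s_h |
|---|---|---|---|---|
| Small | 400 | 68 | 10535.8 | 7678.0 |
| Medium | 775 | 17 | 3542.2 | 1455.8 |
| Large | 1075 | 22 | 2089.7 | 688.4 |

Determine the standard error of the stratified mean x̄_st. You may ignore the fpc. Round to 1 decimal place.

SE(x̄_st) ≈ 217.0

V̂(x̄_st) = Σ W_h² s_h²/n_h, with W_h = N_h/N and N = 2250:
  stratum Small: (400/2250)²·7678.0²/68 = 27399.5
  stratum Medium: (775/2250)²·1455.8²/17 = 14790.8
  stratum Large: (1075/2250)²·688.4²/22 = 4917.12
V̂(x̄_st) = 47107.4
SE(x̄_st) = √47107.4 = 217.042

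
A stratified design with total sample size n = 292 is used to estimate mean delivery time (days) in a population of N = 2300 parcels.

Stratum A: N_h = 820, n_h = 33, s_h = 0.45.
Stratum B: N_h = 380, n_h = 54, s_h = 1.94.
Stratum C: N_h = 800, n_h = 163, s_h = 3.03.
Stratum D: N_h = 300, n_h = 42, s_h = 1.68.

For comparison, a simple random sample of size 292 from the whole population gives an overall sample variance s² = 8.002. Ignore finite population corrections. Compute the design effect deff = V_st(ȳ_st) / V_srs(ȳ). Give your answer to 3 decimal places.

deff ≈ 0.388

V̂(ȳ_st) = Σ W_h² s_h²/n_h, with W_h = N_h/N and N = 2300:
  stratum A: (820/2300)²·0.45²/33 = 0.000779979
  stratum B: (380/2300)²·1.94²/54 = 0.00190248
  stratum C: (800/2300)²·3.03²/163 = 0.00681431
  stratum D: (300/2300)²·1.68²/42 = 0.00114329
V_st = 0.0106401
V_srs = s²/n = 8.002/292 = 0.0274041
deff = V_st / V_srs = 0.0106401/0.0274041 = 0.3883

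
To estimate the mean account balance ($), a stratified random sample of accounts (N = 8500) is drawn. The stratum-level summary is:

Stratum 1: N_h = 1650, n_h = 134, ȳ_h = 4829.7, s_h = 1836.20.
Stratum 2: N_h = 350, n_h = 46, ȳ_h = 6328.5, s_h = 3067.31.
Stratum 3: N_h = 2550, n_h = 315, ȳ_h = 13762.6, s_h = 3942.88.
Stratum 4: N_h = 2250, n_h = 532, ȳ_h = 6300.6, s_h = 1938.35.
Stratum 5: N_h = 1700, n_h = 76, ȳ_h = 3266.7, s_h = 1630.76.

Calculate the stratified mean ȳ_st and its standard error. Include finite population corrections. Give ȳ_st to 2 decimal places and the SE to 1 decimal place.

ȳ_st = Σ W_h ȳ_h = (1650·4829.7 + 350·6328.5 + 2550·13762.6 + 2250·6300.6 + 1700·3266.7)/8500 = 7648.04118
V̂(ȳ_st) = Σ W_h² (1 − n_h/N_h) s_h²/n_h, with W_h = N_h/N and N = 8500:
  stratum 1: (1650/8500)²·(1 − 134/1650)·1836.20²/134 = 871.125
  stratum 2: (350/8500)²·(1 − 46/350)·3067.31²/46 = 301.204
  stratum 3: (2550/8500)²·(1 − 315/2550)·3942.88²/315 = 3893.11
  stratum 4: (2250/8500)²·(1 − 532/2250)·1938.35²/532 = 377.851
  stratum 5: (1700/8500)²·(1 − 76/1700)·1630.76²/76 = 1337.1
V̂(ȳ_st) = 6780.39
SE(ȳ_st) = √6780.39 = 82.3431

ȳ_st ≈ 7648.04, SE ≈ 82.3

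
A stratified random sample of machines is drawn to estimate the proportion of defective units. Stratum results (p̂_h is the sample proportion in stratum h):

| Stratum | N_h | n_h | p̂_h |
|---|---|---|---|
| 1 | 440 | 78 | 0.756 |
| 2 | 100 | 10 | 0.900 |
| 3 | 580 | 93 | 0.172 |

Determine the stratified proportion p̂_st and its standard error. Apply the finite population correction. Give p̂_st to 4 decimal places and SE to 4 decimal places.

N = 1120; stratum weights W_h = N_h/N.
p̂_st = Σ W_h p̂_h = (440·0.756 + 100·0.900 + 580·0.172)/1120 = 0.46643
V̂(p̂_st) = Σ W_h² (1 − n_h/N_h) p̂_h(1−p̂_h)/(n_h−1):
  stratum 1: (440/1120)²·(1 − 78/440)·0.756·0.244/77 = 0.000304191
  stratum 2: (100/1120)²·(1 − 10/100)·0.900·0.100/9 = 7.17474e-05
  stratum 3: (580/1120)²·(1 − 93/580)·0.172·0.828/92 = 0.000348571
V̂(p̂_st) = 0.00072451; SE = √V̂ = 0.0269167

p̂_st ≈ 0.4664, SE ≈ 0.0269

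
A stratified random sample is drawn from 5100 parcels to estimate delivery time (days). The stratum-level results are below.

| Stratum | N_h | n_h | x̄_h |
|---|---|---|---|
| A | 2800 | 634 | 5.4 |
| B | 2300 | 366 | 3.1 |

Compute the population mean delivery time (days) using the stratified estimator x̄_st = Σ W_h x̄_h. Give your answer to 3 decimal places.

N = Σ N_h = 5100. Stratum weights W_h = N_h/N.
x̄_st = (2800·5.4 + 2300·3.1) / 5100 = 4.36275

x̄_st ≈ 4.363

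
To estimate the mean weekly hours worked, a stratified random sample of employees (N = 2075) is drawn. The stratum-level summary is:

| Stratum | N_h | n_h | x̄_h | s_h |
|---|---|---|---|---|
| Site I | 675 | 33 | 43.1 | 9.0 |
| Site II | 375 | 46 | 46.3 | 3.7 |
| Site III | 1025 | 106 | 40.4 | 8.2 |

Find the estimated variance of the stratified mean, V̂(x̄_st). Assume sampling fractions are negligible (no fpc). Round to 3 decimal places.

V̂(x̄_st) ≈ 0.424

V̂(x̄_st) = Σ W_h² s_h²/n_h, with W_h = N_h/N and N = 2075:
  stratum Site I: (675/2075)²·9.0²/33 = 0.259742
  stratum Site II: (375/2075)²·3.7²/46 = 0.00972013
  stratum Site III: (1025/2075)²·8.2²/106 = 0.154787
V̂(x̄_st) = 0.424249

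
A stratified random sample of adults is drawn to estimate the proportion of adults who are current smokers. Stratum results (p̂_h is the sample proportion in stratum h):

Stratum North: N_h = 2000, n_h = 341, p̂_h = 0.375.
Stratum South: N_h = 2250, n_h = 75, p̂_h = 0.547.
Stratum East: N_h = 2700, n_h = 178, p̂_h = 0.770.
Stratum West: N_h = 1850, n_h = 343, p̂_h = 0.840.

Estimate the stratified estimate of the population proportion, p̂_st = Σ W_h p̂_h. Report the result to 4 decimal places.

N = 8800; stratum weights W_h = N_h/N.
p̂_st = Σ W_h p̂_h = (2000·0.375 + 2250·0.547 + 2700·0.770 + 1850·0.840)/8800 = 0.63793

p̂_st ≈ 0.6379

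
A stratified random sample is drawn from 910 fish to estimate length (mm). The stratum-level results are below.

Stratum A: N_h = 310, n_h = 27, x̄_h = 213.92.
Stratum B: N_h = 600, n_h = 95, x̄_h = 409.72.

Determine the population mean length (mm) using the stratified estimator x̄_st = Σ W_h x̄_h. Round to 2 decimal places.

N = Σ N_h = 910. Stratum weights W_h = N_h/N.
x̄_st = (310·213.92 + 600·409.72) / 910 = 343.0189

x̄_st ≈ 343.02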